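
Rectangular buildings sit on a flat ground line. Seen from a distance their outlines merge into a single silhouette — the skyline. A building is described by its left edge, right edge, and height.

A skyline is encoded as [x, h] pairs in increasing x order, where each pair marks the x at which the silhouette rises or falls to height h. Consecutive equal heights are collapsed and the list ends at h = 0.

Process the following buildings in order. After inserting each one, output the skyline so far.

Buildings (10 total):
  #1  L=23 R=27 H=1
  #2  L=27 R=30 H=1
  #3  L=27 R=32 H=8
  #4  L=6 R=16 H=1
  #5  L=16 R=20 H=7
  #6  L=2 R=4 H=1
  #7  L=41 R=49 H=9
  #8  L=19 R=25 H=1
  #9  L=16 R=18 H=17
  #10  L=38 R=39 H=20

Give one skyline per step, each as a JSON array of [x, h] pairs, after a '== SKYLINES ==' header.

== SKYLINES ==
[[23,1],[27,0]]
[[23,1],[30,0]]
[[23,1],[27,8],[32,0]]
[[6,1],[16,0],[23,1],[27,8],[32,0]]
[[6,1],[16,7],[20,0],[23,1],[27,8],[32,0]]
[[2,1],[4,0],[6,1],[16,7],[20,0],[23,1],[27,8],[32,0]]
[[2,1],[4,0],[6,1],[16,7],[20,0],[23,1],[27,8],[32,0],[41,9],[49,0]]
[[2,1],[4,0],[6,1],[16,7],[20,1],[27,8],[32,0],[41,9],[49,0]]
[[2,1],[4,0],[6,1],[16,17],[18,7],[20,1],[27,8],[32,0],[41,9],[49,0]]
[[2,1],[4,0],[6,1],[16,17],[18,7],[20,1],[27,8],[32,0],[38,20],[39,0],[41,9],[49,0]]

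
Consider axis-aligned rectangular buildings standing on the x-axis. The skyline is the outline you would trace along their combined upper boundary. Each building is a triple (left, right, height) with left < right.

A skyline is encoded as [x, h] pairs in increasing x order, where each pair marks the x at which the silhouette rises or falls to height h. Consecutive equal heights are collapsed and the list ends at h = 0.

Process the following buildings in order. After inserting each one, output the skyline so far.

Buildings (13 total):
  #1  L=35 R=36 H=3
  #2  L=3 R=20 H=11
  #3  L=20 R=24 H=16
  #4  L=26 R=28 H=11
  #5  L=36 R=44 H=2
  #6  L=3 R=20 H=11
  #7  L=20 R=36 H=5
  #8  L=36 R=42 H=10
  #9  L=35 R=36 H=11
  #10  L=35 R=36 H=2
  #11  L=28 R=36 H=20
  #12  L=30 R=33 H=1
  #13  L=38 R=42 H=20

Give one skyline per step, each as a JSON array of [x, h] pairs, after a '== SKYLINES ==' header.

== SKYLINES ==
[[35,3],[36,0]]
[[3,11],[20,0],[35,3],[36,0]]
[[3,11],[20,16],[24,0],[35,3],[36,0]]
[[3,11],[20,16],[24,0],[26,11],[28,0],[35,3],[36,0]]
[[3,11],[20,16],[24,0],[26,11],[28,0],[35,3],[36,2],[44,0]]
[[3,11],[20,16],[24,0],[26,11],[28,0],[35,3],[36,2],[44,0]]
[[3,11],[20,16],[24,5],[26,11],[28,5],[36,2],[44,0]]
[[3,11],[20,16],[24,5],[26,11],[28,5],[36,10],[42,2],[44,0]]
[[3,11],[20,16],[24,5],[26,11],[28,5],[35,11],[36,10],[42,2],[44,0]]
[[3,11],[20,16],[24,5],[26,11],[28,5],[35,11],[36,10],[42,2],[44,0]]
[[3,11],[20,16],[24,5],[26,11],[28,20],[36,10],[42,2],[44,0]]
[[3,11],[20,16],[24,5],[26,11],[28,20],[36,10],[42,2],[44,0]]
[[3,11],[20,16],[24,5],[26,11],[28,20],[36,10],[38,20],[42,2],[44,0]]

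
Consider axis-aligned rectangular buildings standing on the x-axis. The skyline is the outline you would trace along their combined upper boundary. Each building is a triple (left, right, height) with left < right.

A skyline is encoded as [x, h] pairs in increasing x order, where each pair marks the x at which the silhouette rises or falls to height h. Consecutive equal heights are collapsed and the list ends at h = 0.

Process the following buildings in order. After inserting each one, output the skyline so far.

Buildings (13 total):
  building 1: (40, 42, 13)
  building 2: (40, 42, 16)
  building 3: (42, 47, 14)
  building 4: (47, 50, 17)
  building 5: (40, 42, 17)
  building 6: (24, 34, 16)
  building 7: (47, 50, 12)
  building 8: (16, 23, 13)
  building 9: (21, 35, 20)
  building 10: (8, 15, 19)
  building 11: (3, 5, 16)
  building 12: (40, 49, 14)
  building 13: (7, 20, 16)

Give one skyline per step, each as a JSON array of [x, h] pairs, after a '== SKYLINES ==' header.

== SKYLINES ==
[[40,13],[42,0]]
[[40,16],[42,0]]
[[40,16],[42,14],[47,0]]
[[40,16],[42,14],[47,17],[50,0]]
[[40,17],[42,14],[47,17],[50,0]]
[[24,16],[34,0],[40,17],[42,14],[47,17],[50,0]]
[[24,16],[34,0],[40,17],[42,14],[47,17],[50,0]]
[[16,13],[23,0],[24,16],[34,0],[40,17],[42,14],[47,17],[50,0]]
[[16,13],[21,20],[35,0],[40,17],[42,14],[47,17],[50,0]]
[[8,19],[15,0],[16,13],[21,20],[35,0],[40,17],[42,14],[47,17],[50,0]]
[[3,16],[5,0],[8,19],[15,0],[16,13],[21,20],[35,0],[40,17],[42,14],[47,17],[50,0]]
[[3,16],[5,0],[8,19],[15,0],[16,13],[21,20],[35,0],[40,17],[42,14],[47,17],[50,0]]
[[3,16],[5,0],[7,16],[8,19],[15,16],[20,13],[21,20],[35,0],[40,17],[42,14],[47,17],[50,0]]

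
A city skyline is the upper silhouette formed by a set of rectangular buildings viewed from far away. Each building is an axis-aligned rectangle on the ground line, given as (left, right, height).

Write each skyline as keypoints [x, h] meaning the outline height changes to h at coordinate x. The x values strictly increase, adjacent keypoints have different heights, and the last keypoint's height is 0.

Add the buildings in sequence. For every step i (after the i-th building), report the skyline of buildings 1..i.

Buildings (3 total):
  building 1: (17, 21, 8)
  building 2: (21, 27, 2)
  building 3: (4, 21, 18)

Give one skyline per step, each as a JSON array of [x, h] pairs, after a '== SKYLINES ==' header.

== SKYLINES ==
[[17,8],[21,0]]
[[17,8],[21,2],[27,0]]
[[4,18],[21,2],[27,0]]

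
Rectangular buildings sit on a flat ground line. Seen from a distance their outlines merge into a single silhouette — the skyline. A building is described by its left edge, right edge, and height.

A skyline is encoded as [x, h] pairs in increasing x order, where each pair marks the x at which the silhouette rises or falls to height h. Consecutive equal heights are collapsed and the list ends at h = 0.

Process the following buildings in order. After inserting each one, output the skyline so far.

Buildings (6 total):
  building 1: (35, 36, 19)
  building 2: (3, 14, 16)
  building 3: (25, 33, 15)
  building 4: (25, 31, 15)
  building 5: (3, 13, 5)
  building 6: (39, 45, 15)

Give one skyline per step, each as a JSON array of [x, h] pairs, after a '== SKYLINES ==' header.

== SKYLINES ==
[[35,19],[36,0]]
[[3,16],[14,0],[35,19],[36,0]]
[[3,16],[14,0],[25,15],[33,0],[35,19],[36,0]]
[[3,16],[14,0],[25,15],[33,0],[35,19],[36,0]]
[[3,16],[14,0],[25,15],[33,0],[35,19],[36,0]]
[[3,16],[14,0],[25,15],[33,0],[35,19],[36,0],[39,15],[45,0]]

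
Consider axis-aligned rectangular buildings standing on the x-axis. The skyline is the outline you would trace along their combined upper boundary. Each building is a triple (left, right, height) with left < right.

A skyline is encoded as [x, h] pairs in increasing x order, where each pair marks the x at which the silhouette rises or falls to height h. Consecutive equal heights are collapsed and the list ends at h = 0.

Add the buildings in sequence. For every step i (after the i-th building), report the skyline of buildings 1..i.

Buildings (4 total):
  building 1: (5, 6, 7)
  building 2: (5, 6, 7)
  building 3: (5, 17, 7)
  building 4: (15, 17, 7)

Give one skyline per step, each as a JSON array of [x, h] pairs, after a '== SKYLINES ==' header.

== SKYLINES ==
[[5,7],[6,0]]
[[5,7],[6,0]]
[[5,7],[17,0]]
[[5,7],[17,0]]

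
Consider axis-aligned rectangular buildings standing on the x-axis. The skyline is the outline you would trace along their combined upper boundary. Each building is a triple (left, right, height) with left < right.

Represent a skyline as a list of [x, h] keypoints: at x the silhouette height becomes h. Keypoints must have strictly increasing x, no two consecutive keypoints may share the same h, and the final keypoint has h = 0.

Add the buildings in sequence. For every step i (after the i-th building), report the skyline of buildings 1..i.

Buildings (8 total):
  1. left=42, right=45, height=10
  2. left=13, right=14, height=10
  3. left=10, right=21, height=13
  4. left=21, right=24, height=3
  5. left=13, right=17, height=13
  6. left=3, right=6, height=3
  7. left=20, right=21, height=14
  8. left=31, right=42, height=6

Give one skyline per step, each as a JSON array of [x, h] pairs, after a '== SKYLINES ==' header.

== SKYLINES ==
[[42,10],[45,0]]
[[13,10],[14,0],[42,10],[45,0]]
[[10,13],[21,0],[42,10],[45,0]]
[[10,13],[21,3],[24,0],[42,10],[45,0]]
[[10,13],[21,3],[24,0],[42,10],[45,0]]
[[3,3],[6,0],[10,13],[21,3],[24,0],[42,10],[45,0]]
[[3,3],[6,0],[10,13],[20,14],[21,3],[24,0],[42,10],[45,0]]
[[3,3],[6,0],[10,13],[20,14],[21,3],[24,0],[31,6],[42,10],[45,0]]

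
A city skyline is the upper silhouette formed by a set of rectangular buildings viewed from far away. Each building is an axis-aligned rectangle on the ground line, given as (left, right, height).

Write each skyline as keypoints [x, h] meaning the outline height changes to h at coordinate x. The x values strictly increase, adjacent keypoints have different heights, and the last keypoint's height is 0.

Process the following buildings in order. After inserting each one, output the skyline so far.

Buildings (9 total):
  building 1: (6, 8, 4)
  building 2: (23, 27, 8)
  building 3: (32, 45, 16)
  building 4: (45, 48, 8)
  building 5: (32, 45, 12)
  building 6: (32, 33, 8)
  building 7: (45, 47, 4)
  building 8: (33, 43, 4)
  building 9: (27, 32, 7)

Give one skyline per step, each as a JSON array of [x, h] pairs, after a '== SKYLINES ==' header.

== SKYLINES ==
[[6,4],[8,0]]
[[6,4],[8,0],[23,8],[27,0]]
[[6,4],[8,0],[23,8],[27,0],[32,16],[45,0]]
[[6,4],[8,0],[23,8],[27,0],[32,16],[45,8],[48,0]]
[[6,4],[8,0],[23,8],[27,0],[32,16],[45,8],[48,0]]
[[6,4],[8,0],[23,8],[27,0],[32,16],[45,8],[48,0]]
[[6,4],[8,0],[23,8],[27,0],[32,16],[45,8],[48,0]]
[[6,4],[8,0],[23,8],[27,0],[32,16],[45,8],[48,0]]
[[6,4],[8,0],[23,8],[27,7],[32,16],[45,8],[48,0]]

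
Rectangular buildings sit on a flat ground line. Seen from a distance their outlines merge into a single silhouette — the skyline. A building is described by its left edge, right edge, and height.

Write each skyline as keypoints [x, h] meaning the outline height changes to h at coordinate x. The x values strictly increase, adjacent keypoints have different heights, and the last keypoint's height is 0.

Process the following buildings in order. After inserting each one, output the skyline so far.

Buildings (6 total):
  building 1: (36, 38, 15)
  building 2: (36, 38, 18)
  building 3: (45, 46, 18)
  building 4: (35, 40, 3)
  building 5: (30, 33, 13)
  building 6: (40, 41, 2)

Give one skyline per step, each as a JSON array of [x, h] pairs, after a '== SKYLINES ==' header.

== SKYLINES ==
[[36,15],[38,0]]
[[36,18],[38,0]]
[[36,18],[38,0],[45,18],[46,0]]
[[35,3],[36,18],[38,3],[40,0],[45,18],[46,0]]
[[30,13],[33,0],[35,3],[36,18],[38,3],[40,0],[45,18],[46,0]]
[[30,13],[33,0],[35,3],[36,18],[38,3],[40,2],[41,0],[45,18],[46,0]]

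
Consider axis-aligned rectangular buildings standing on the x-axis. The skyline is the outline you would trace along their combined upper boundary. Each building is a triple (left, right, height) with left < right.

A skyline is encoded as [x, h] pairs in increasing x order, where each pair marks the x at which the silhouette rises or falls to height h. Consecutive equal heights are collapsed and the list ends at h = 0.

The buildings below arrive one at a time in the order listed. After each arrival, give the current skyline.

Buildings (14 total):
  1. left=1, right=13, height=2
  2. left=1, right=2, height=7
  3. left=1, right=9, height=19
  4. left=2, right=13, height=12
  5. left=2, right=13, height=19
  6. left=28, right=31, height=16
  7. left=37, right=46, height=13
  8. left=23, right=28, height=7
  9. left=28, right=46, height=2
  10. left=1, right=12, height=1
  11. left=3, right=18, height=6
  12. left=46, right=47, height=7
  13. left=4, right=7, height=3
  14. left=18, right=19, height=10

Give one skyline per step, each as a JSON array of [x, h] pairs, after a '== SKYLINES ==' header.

== SKYLINES ==
[[1,2],[13,0]]
[[1,7],[2,2],[13,0]]
[[1,19],[9,2],[13,0]]
[[1,19],[9,12],[13,0]]
[[1,19],[13,0]]
[[1,19],[13,0],[28,16],[31,0]]
[[1,19],[13,0],[28,16],[31,0],[37,13],[46,0]]
[[1,19],[13,0],[23,7],[28,16],[31,0],[37,13],[46,0]]
[[1,19],[13,0],[23,7],[28,16],[31,2],[37,13],[46,0]]
[[1,19],[13,0],[23,7],[28,16],[31,2],[37,13],[46,0]]
[[1,19],[13,6],[18,0],[23,7],[28,16],[31,2],[37,13],[46,0]]
[[1,19],[13,6],[18,0],[23,7],[28,16],[31,2],[37,13],[46,7],[47,0]]
[[1,19],[13,6],[18,0],[23,7],[28,16],[31,2],[37,13],[46,7],[47,0]]
[[1,19],[13,6],[18,10],[19,0],[23,7],[28,16],[31,2],[37,13],[46,7],[47,0]]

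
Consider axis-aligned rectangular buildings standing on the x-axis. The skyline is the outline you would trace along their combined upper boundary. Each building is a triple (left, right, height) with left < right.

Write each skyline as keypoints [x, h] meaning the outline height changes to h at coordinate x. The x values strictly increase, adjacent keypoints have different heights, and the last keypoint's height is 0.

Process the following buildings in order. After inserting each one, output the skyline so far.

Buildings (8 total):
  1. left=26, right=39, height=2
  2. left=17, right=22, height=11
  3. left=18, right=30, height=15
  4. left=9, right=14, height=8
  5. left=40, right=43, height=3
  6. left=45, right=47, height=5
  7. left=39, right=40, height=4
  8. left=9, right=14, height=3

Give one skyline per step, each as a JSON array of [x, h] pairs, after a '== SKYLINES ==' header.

== SKYLINES ==
[[26,2],[39,0]]
[[17,11],[22,0],[26,2],[39,0]]
[[17,11],[18,15],[30,2],[39,0]]
[[9,8],[14,0],[17,11],[18,15],[30,2],[39,0]]
[[9,8],[14,0],[17,11],[18,15],[30,2],[39,0],[40,3],[43,0]]
[[9,8],[14,0],[17,11],[18,15],[30,2],[39,0],[40,3],[43,0],[45,5],[47,0]]
[[9,8],[14,0],[17,11],[18,15],[30,2],[39,4],[40,3],[43,0],[45,5],[47,0]]
[[9,8],[14,0],[17,11],[18,15],[30,2],[39,4],[40,3],[43,0],[45,5],[47,0]]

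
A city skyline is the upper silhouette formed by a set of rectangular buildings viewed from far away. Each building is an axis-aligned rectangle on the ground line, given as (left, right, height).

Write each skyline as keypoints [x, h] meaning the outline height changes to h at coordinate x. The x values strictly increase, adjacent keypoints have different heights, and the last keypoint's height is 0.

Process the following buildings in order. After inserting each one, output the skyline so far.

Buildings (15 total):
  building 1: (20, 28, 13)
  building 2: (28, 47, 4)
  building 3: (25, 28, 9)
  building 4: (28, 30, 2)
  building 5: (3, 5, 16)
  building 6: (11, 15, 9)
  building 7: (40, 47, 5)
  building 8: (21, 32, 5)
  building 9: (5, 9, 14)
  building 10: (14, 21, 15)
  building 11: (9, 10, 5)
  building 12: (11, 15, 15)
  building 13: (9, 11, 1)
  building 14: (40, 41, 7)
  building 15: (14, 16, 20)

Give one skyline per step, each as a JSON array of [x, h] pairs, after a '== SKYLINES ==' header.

== SKYLINES ==
[[20,13],[28,0]]
[[20,13],[28,4],[47,0]]
[[20,13],[28,4],[47,0]]
[[20,13],[28,4],[47,0]]
[[3,16],[5,0],[20,13],[28,4],[47,0]]
[[3,16],[5,0],[11,9],[15,0],[20,13],[28,4],[47,0]]
[[3,16],[5,0],[11,9],[15,0],[20,13],[28,4],[40,5],[47,0]]
[[3,16],[5,0],[11,9],[15,0],[20,13],[28,5],[32,4],[40,5],[47,0]]
[[3,16],[5,14],[9,0],[11,9],[15,0],[20,13],[28,5],[32,4],[40,5],[47,0]]
[[3,16],[5,14],[9,0],[11,9],[14,15],[21,13],[28,5],[32,4],[40,5],[47,0]]
[[3,16],[5,14],[9,5],[10,0],[11,9],[14,15],[21,13],[28,5],[32,4],[40,5],[47,0]]
[[3,16],[5,14],[9,5],[10,0],[11,15],[21,13],[28,5],[32,4],[40,5],[47,0]]
[[3,16],[5,14],[9,5],[10,1],[11,15],[21,13],[28,5],[32,4],[40,5],[47,0]]
[[3,16],[5,14],[9,5],[10,1],[11,15],[21,13],[28,5],[32,4],[40,7],[41,5],[47,0]]
[[3,16],[5,14],[9,5],[10,1],[11,15],[14,20],[16,15],[21,13],[28,5],[32,4],[40,7],[41,5],[47,0]]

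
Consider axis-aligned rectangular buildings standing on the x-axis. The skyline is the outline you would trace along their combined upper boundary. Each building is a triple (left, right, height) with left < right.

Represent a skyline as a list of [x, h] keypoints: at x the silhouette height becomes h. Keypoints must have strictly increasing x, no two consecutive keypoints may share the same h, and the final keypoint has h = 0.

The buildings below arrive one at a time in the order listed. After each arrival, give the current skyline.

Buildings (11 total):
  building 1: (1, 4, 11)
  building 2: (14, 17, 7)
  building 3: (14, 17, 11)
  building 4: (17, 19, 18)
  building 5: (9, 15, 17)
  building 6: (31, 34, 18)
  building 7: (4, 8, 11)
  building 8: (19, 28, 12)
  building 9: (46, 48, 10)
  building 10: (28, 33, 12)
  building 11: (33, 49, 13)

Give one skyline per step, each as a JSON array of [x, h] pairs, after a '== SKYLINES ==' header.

== SKYLINES ==
[[1,11],[4,0]]
[[1,11],[4,0],[14,7],[17,0]]
[[1,11],[4,0],[14,11],[17,0]]
[[1,11],[4,0],[14,11],[17,18],[19,0]]
[[1,11],[4,0],[9,17],[15,11],[17,18],[19,0]]
[[1,11],[4,0],[9,17],[15,11],[17,18],[19,0],[31,18],[34,0]]
[[1,11],[8,0],[9,17],[15,11],[17,18],[19,0],[31,18],[34,0]]
[[1,11],[8,0],[9,17],[15,11],[17,18],[19,12],[28,0],[31,18],[34,0]]
[[1,11],[8,0],[9,17],[15,11],[17,18],[19,12],[28,0],[31,18],[34,0],[46,10],[48,0]]
[[1,11],[8,0],[9,17],[15,11],[17,18],[19,12],[31,18],[34,0],[46,10],[48,0]]
[[1,11],[8,0],[9,17],[15,11],[17,18],[19,12],[31,18],[34,13],[49,0]]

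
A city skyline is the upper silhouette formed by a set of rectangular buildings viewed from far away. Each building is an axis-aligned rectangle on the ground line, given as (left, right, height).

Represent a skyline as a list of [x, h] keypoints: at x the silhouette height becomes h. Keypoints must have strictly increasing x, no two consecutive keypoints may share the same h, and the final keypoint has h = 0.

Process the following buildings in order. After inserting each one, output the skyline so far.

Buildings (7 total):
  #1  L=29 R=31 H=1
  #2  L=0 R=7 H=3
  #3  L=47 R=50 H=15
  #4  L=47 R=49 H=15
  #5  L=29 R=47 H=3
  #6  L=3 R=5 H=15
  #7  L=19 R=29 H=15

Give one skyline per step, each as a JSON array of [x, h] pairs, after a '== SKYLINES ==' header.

== SKYLINES ==
[[29,1],[31,0]]
[[0,3],[7,0],[29,1],[31,0]]
[[0,3],[7,0],[29,1],[31,0],[47,15],[50,0]]
[[0,3],[7,0],[29,1],[31,0],[47,15],[50,0]]
[[0,3],[7,0],[29,3],[47,15],[50,0]]
[[0,3],[3,15],[5,3],[7,0],[29,3],[47,15],[50,0]]
[[0,3],[3,15],[5,3],[7,0],[19,15],[29,3],[47,15],[50,0]]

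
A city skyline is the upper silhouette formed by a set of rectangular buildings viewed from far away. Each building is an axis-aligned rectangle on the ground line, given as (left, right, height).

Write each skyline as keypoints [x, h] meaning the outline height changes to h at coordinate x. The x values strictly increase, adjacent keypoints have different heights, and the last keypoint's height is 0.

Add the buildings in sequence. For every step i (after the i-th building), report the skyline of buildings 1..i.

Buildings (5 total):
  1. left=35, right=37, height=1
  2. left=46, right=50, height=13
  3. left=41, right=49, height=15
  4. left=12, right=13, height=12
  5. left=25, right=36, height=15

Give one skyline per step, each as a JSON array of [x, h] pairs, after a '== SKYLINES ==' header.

== SKYLINES ==
[[35,1],[37,0]]
[[35,1],[37,0],[46,13],[50,0]]
[[35,1],[37,0],[41,15],[49,13],[50,0]]
[[12,12],[13,0],[35,1],[37,0],[41,15],[49,13],[50,0]]
[[12,12],[13,0],[25,15],[36,1],[37,0],[41,15],[49,13],[50,0]]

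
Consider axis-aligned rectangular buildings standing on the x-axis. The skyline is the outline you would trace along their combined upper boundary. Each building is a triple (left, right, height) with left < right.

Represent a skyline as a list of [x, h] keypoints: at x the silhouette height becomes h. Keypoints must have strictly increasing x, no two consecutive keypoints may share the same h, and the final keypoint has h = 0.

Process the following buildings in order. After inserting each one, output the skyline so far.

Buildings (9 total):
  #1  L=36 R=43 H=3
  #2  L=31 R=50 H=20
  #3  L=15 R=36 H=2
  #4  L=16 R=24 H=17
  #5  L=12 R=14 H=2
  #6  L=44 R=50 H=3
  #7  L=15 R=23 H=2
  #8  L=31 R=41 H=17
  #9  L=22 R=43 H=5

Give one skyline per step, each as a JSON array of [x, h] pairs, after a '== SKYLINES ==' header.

== SKYLINES ==
[[36,3],[43,0]]
[[31,20],[50,0]]
[[15,2],[31,20],[50,0]]
[[15,2],[16,17],[24,2],[31,20],[50,0]]
[[12,2],[14,0],[15,2],[16,17],[24,2],[31,20],[50,0]]
[[12,2],[14,0],[15,2],[16,17],[24,2],[31,20],[50,0]]
[[12,2],[14,0],[15,2],[16,17],[24,2],[31,20],[50,0]]
[[12,2],[14,0],[15,2],[16,17],[24,2],[31,20],[50,0]]
[[12,2],[14,0],[15,2],[16,17],[24,5],[31,20],[50,0]]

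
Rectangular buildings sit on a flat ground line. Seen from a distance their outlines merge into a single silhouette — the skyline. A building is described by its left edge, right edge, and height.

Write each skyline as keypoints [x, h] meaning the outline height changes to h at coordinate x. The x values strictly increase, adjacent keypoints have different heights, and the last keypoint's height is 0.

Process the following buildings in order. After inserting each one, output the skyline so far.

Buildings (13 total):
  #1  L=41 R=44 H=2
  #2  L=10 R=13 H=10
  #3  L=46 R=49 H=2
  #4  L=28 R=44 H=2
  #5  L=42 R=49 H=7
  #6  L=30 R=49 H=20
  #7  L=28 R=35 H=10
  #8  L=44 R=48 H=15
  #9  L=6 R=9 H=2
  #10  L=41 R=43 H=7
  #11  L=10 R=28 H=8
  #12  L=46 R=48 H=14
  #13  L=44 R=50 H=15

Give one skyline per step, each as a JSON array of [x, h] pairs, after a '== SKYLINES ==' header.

== SKYLINES ==
[[41,2],[44,0]]
[[10,10],[13,0],[41,2],[44,0]]
[[10,10],[13,0],[41,2],[44,0],[46,2],[49,0]]
[[10,10],[13,0],[28,2],[44,0],[46,2],[49,0]]
[[10,10],[13,0],[28,2],[42,7],[49,0]]
[[10,10],[13,0],[28,2],[30,20],[49,0]]
[[10,10],[13,0],[28,10],[30,20],[49,0]]
[[10,10],[13,0],[28,10],[30,20],[49,0]]
[[6,2],[9,0],[10,10],[13,0],[28,10],[30,20],[49,0]]
[[6,2],[9,0],[10,10],[13,0],[28,10],[30,20],[49,0]]
[[6,2],[9,0],[10,10],[13,8],[28,10],[30,20],[49,0]]
[[6,2],[9,0],[10,10],[13,8],[28,10],[30,20],[49,0]]
[[6,2],[9,0],[10,10],[13,8],[28,10],[30,20],[49,15],[50,0]]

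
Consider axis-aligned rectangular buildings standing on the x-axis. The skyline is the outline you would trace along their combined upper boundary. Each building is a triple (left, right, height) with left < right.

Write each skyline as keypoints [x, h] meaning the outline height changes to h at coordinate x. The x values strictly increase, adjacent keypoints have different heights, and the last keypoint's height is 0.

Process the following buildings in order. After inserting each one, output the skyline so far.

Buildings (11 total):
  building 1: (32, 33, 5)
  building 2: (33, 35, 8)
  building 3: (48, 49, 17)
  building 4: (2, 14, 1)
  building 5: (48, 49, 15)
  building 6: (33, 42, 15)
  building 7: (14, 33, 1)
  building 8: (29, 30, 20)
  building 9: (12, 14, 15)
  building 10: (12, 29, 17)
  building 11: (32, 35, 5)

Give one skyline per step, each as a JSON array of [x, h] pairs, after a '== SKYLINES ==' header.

== SKYLINES ==
[[32,5],[33,0]]
[[32,5],[33,8],[35,0]]
[[32,5],[33,8],[35,0],[48,17],[49,0]]
[[2,1],[14,0],[32,5],[33,8],[35,0],[48,17],[49,0]]
[[2,1],[14,0],[32,5],[33,8],[35,0],[48,17],[49,0]]
[[2,1],[14,0],[32,5],[33,15],[42,0],[48,17],[49,0]]
[[2,1],[32,5],[33,15],[42,0],[48,17],[49,0]]
[[2,1],[29,20],[30,1],[32,5],[33,15],[42,0],[48,17],[49,0]]
[[2,1],[12,15],[14,1],[29,20],[30,1],[32,5],[33,15],[42,0],[48,17],[49,0]]
[[2,1],[12,17],[29,20],[30,1],[32,5],[33,15],[42,0],[48,17],[49,0]]
[[2,1],[12,17],[29,20],[30,1],[32,5],[33,15],[42,0],[48,17],[49,0]]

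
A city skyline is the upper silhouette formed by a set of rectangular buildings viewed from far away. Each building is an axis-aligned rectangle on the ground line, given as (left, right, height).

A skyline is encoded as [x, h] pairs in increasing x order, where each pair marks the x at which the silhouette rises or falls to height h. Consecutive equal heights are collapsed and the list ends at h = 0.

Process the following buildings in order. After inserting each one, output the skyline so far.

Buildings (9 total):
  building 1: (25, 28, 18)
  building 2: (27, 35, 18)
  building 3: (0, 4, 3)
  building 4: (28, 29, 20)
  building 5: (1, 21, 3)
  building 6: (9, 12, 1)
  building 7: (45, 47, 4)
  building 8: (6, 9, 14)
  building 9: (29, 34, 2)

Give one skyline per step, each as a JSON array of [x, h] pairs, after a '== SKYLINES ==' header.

== SKYLINES ==
[[25,18],[28,0]]
[[25,18],[35,0]]
[[0,3],[4,0],[25,18],[35,0]]
[[0,3],[4,0],[25,18],[28,20],[29,18],[35,0]]
[[0,3],[21,0],[25,18],[28,20],[29,18],[35,0]]
[[0,3],[21,0],[25,18],[28,20],[29,18],[35,0]]
[[0,3],[21,0],[25,18],[28,20],[29,18],[35,0],[45,4],[47,0]]
[[0,3],[6,14],[9,3],[21,0],[25,18],[28,20],[29,18],[35,0],[45,4],[47,0]]
[[0,3],[6,14],[9,3],[21,0],[25,18],[28,20],[29,18],[35,0],[45,4],[47,0]]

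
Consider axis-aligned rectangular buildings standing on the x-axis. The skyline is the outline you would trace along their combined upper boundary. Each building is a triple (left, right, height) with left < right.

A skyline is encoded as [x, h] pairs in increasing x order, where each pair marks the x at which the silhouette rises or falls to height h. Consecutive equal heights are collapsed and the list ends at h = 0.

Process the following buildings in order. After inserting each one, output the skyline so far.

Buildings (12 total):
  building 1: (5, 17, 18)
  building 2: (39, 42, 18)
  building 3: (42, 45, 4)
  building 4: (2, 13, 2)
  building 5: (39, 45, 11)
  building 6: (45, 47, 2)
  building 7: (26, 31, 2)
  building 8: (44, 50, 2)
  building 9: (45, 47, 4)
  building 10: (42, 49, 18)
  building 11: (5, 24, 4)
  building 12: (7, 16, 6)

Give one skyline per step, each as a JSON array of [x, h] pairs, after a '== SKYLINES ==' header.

== SKYLINES ==
[[5,18],[17,0]]
[[5,18],[17,0],[39,18],[42,0]]
[[5,18],[17,0],[39,18],[42,4],[45,0]]
[[2,2],[5,18],[17,0],[39,18],[42,4],[45,0]]
[[2,2],[5,18],[17,0],[39,18],[42,11],[45,0]]
[[2,2],[5,18],[17,0],[39,18],[42,11],[45,2],[47,0]]
[[2,2],[5,18],[17,0],[26,2],[31,0],[39,18],[42,11],[45,2],[47,0]]
[[2,2],[5,18],[17,0],[26,2],[31,0],[39,18],[42,11],[45,2],[50,0]]
[[2,2],[5,18],[17,0],[26,2],[31,0],[39,18],[42,11],[45,4],[47,2],[50,0]]
[[2,2],[5,18],[17,0],[26,2],[31,0],[39,18],[49,2],[50,0]]
[[2,2],[5,18],[17,4],[24,0],[26,2],[31,0],[39,18],[49,2],[50,0]]
[[2,2],[5,18],[17,4],[24,0],[26,2],[31,0],[39,18],[49,2],[50,0]]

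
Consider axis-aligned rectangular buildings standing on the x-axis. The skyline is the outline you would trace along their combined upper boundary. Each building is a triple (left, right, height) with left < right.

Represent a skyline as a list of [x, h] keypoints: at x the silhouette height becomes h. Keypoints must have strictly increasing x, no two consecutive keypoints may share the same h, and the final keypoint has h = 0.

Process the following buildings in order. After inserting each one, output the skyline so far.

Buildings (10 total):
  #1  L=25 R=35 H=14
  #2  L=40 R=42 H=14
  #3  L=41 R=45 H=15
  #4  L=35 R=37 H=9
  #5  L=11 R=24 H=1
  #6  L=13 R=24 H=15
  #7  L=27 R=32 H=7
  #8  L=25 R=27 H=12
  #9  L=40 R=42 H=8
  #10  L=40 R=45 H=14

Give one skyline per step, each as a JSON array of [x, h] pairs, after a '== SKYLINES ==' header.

== SKYLINES ==
[[25,14],[35,0]]
[[25,14],[35,0],[40,14],[42,0]]
[[25,14],[35,0],[40,14],[41,15],[45,0]]
[[25,14],[35,9],[37,0],[40,14],[41,15],[45,0]]
[[11,1],[24,0],[25,14],[35,9],[37,0],[40,14],[41,15],[45,0]]
[[11,1],[13,15],[24,0],[25,14],[35,9],[37,0],[40,14],[41,15],[45,0]]
[[11,1],[13,15],[24,0],[25,14],[35,9],[37,0],[40,14],[41,15],[45,0]]
[[11,1],[13,15],[24,0],[25,14],[35,9],[37,0],[40,14],[41,15],[45,0]]
[[11,1],[13,15],[24,0],[25,14],[35,9],[37,0],[40,14],[41,15],[45,0]]
[[11,1],[13,15],[24,0],[25,14],[35,9],[37,0],[40,14],[41,15],[45,0]]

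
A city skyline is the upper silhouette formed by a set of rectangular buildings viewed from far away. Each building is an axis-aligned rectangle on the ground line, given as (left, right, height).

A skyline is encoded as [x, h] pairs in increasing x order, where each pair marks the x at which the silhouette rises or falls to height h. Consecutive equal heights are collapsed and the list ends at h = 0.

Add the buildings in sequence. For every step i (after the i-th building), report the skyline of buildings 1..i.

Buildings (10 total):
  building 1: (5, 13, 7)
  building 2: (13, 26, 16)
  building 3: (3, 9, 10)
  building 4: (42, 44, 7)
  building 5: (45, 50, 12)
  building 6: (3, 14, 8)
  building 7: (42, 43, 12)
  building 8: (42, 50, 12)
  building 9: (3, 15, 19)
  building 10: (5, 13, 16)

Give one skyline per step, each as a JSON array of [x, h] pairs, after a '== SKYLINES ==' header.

== SKYLINES ==
[[5,7],[13,0]]
[[5,7],[13,16],[26,0]]
[[3,10],[9,7],[13,16],[26,0]]
[[3,10],[9,7],[13,16],[26,0],[42,7],[44,0]]
[[3,10],[9,7],[13,16],[26,0],[42,7],[44,0],[45,12],[50,0]]
[[3,10],[9,8],[13,16],[26,0],[42,7],[44,0],[45,12],[50,0]]
[[3,10],[9,8],[13,16],[26,0],[42,12],[43,7],[44,0],[45,12],[50,0]]
[[3,10],[9,8],[13,16],[26,0],[42,12],[50,0]]
[[3,19],[15,16],[26,0],[42,12],[50,0]]
[[3,19],[15,16],[26,0],[42,12],[50,0]]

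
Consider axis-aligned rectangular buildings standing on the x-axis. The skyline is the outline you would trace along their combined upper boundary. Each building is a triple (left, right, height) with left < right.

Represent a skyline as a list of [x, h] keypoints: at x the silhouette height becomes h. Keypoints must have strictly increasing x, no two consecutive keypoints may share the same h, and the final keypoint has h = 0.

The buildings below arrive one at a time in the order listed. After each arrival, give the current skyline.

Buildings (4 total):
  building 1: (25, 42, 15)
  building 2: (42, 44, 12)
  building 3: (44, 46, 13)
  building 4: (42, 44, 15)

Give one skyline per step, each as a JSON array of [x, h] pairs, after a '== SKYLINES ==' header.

== SKYLINES ==
[[25,15],[42,0]]
[[25,15],[42,12],[44,0]]
[[25,15],[42,12],[44,13],[46,0]]
[[25,15],[44,13],[46,0]]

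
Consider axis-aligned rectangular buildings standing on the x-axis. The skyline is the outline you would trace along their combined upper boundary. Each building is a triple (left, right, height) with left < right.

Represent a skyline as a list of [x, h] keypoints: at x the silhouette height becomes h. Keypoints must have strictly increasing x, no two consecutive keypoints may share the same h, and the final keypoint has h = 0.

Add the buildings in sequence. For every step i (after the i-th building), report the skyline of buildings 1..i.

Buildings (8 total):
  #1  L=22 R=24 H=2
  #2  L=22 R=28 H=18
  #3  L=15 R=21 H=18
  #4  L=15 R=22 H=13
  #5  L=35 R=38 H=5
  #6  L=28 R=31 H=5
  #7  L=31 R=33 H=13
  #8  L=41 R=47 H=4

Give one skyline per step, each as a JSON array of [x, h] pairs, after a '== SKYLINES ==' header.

== SKYLINES ==
[[22,2],[24,0]]
[[22,18],[28,0]]
[[15,18],[21,0],[22,18],[28,0]]
[[15,18],[21,13],[22,18],[28,0]]
[[15,18],[21,13],[22,18],[28,0],[35,5],[38,0]]
[[15,18],[21,13],[22,18],[28,5],[31,0],[35,5],[38,0]]
[[15,18],[21,13],[22,18],[28,5],[31,13],[33,0],[35,5],[38,0]]
[[15,18],[21,13],[22,18],[28,5],[31,13],[33,0],[35,5],[38,0],[41,4],[47,0]]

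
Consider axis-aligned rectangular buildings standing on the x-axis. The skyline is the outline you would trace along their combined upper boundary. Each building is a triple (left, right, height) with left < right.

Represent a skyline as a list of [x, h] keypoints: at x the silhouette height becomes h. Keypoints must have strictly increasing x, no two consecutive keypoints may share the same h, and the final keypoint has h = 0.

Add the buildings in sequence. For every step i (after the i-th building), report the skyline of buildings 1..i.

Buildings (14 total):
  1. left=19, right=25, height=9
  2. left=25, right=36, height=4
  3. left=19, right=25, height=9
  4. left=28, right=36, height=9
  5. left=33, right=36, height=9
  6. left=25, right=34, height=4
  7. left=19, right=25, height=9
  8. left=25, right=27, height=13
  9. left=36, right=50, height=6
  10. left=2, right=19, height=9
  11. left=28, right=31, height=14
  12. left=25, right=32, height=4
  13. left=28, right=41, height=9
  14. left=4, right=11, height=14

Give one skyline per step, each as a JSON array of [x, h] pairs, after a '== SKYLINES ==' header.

== SKYLINES ==
[[19,9],[25,0]]
[[19,9],[25,4],[36,0]]
[[19,9],[25,4],[36,0]]
[[19,9],[25,4],[28,9],[36,0]]
[[19,9],[25,4],[28,9],[36,0]]
[[19,9],[25,4],[28,9],[36,0]]
[[19,9],[25,4],[28,9],[36,0]]
[[19,9],[25,13],[27,4],[28,9],[36,0]]
[[19,9],[25,13],[27,4],[28,9],[36,6],[50,0]]
[[2,9],[25,13],[27,4],[28,9],[36,6],[50,0]]
[[2,9],[25,13],[27,4],[28,14],[31,9],[36,6],[50,0]]
[[2,9],[25,13],[27,4],[28,14],[31,9],[36,6],[50,0]]
[[2,9],[25,13],[27,4],[28,14],[31,9],[41,6],[50,0]]
[[2,9],[4,14],[11,9],[25,13],[27,4],[28,14],[31,9],[41,6],[50,0]]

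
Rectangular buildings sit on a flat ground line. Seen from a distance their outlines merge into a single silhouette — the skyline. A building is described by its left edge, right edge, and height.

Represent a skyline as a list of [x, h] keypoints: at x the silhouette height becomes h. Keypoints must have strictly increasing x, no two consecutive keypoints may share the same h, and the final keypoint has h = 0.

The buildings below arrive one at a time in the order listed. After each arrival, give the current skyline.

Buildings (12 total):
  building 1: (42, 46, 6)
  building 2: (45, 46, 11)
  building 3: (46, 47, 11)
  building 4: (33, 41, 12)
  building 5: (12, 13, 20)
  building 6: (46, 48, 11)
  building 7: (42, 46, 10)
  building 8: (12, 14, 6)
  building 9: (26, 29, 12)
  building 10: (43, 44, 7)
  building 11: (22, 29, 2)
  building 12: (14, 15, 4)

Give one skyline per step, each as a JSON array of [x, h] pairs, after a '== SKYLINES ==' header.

== SKYLINES ==
[[42,6],[46,0]]
[[42,6],[45,11],[46,0]]
[[42,6],[45,11],[47,0]]
[[33,12],[41,0],[42,6],[45,11],[47,0]]
[[12,20],[13,0],[33,12],[41,0],[42,6],[45,11],[47,0]]
[[12,20],[13,0],[33,12],[41,0],[42,6],[45,11],[48,0]]
[[12,20],[13,0],[33,12],[41,0],[42,10],[45,11],[48,0]]
[[12,20],[13,6],[14,0],[33,12],[41,0],[42,10],[45,11],[48,0]]
[[12,20],[13,6],[14,0],[26,12],[29,0],[33,12],[41,0],[42,10],[45,11],[48,0]]
[[12,20],[13,6],[14,0],[26,12],[29,0],[33,12],[41,0],[42,10],[45,11],[48,0]]
[[12,20],[13,6],[14,0],[22,2],[26,12],[29,0],[33,12],[41,0],[42,10],[45,11],[48,0]]
[[12,20],[13,6],[14,4],[15,0],[22,2],[26,12],[29,0],[33,12],[41,0],[42,10],[45,11],[48,0]]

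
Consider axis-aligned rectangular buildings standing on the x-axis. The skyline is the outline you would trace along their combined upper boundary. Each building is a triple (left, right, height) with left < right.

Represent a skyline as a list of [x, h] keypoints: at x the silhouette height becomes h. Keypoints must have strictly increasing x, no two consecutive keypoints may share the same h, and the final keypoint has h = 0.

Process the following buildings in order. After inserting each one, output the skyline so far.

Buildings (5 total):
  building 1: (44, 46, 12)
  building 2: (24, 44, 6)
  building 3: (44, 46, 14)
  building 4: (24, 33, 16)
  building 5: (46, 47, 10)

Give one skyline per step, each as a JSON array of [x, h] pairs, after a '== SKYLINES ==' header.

== SKYLINES ==
[[44,12],[46,0]]
[[24,6],[44,12],[46,0]]
[[24,6],[44,14],[46,0]]
[[24,16],[33,6],[44,14],[46,0]]
[[24,16],[33,6],[44,14],[46,10],[47,0]]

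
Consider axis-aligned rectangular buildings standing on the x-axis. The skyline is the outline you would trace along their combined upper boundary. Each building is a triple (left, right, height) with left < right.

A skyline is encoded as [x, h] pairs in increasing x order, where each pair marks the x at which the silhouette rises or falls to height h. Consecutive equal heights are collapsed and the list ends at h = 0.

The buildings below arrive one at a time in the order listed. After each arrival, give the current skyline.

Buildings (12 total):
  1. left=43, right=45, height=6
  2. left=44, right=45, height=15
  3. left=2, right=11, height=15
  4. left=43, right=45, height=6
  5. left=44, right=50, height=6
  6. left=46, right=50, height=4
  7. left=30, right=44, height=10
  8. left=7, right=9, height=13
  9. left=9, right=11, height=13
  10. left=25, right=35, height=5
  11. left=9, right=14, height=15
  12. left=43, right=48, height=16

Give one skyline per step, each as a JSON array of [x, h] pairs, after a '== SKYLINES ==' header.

== SKYLINES ==
[[43,6],[45,0]]
[[43,6],[44,15],[45,0]]
[[2,15],[11,0],[43,6],[44,15],[45,0]]
[[2,15],[11,0],[43,6],[44,15],[45,0]]
[[2,15],[11,0],[43,6],[44,15],[45,6],[50,0]]
[[2,15],[11,0],[43,6],[44,15],[45,6],[50,0]]
[[2,15],[11,0],[30,10],[44,15],[45,6],[50,0]]
[[2,15],[11,0],[30,10],[44,15],[45,6],[50,0]]
[[2,15],[11,0],[30,10],[44,15],[45,6],[50,0]]
[[2,15],[11,0],[25,5],[30,10],[44,15],[45,6],[50,0]]
[[2,15],[14,0],[25,5],[30,10],[44,15],[45,6],[50,0]]
[[2,15],[14,0],[25,5],[30,10],[43,16],[48,6],[50,0]]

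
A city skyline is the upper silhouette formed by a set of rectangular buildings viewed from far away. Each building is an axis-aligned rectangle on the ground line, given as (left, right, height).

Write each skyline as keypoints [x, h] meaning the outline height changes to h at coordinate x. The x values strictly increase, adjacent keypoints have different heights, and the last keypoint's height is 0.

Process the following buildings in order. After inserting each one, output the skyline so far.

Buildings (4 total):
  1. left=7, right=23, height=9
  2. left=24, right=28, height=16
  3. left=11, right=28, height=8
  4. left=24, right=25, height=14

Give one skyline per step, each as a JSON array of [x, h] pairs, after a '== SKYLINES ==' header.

== SKYLINES ==
[[7,9],[23,0]]
[[7,9],[23,0],[24,16],[28,0]]
[[7,9],[23,8],[24,16],[28,0]]
[[7,9],[23,8],[24,16],[28,0]]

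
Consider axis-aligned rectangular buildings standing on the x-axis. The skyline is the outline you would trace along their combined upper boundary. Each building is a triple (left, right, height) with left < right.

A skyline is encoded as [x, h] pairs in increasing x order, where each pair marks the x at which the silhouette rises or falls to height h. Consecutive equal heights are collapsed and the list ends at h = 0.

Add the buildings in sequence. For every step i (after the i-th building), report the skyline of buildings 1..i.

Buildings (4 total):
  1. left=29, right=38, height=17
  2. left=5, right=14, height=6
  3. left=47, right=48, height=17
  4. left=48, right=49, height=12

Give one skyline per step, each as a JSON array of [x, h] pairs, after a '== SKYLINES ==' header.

== SKYLINES ==
[[29,17],[38,0]]
[[5,6],[14,0],[29,17],[38,0]]
[[5,6],[14,0],[29,17],[38,0],[47,17],[48,0]]
[[5,6],[14,0],[29,17],[38,0],[47,17],[48,12],[49,0]]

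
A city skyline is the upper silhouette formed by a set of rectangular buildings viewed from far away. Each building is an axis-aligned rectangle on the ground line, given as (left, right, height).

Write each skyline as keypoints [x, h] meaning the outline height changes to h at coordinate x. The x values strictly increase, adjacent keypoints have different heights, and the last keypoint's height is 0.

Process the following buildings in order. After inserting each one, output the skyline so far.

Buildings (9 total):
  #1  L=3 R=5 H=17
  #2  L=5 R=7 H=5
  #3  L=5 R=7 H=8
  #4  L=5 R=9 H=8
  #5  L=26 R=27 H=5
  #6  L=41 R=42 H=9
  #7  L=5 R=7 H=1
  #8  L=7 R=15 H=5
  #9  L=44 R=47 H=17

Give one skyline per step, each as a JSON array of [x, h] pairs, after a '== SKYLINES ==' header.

== SKYLINES ==
[[3,17],[5,0]]
[[3,17],[5,5],[7,0]]
[[3,17],[5,8],[7,0]]
[[3,17],[5,8],[9,0]]
[[3,17],[5,8],[9,0],[26,5],[27,0]]
[[3,17],[5,8],[9,0],[26,5],[27,0],[41,9],[42,0]]
[[3,17],[5,8],[9,0],[26,5],[27,0],[41,9],[42,0]]
[[3,17],[5,8],[9,5],[15,0],[26,5],[27,0],[41,9],[42,0]]
[[3,17],[5,8],[9,5],[15,0],[26,5],[27,0],[41,9],[42,0],[44,17],[47,0]]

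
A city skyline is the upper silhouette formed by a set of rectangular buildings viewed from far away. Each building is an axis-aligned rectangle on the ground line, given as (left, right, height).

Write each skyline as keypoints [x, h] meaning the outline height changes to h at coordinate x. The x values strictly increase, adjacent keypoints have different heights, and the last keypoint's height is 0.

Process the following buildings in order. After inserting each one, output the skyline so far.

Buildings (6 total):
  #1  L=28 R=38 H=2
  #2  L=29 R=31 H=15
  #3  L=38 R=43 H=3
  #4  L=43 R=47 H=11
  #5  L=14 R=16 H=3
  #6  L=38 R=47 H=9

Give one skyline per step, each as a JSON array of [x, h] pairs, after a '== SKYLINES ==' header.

== SKYLINES ==
[[28,2],[38,0]]
[[28,2],[29,15],[31,2],[38,0]]
[[28,2],[29,15],[31,2],[38,3],[43,0]]
[[28,2],[29,15],[31,2],[38,3],[43,11],[47,0]]
[[14,3],[16,0],[28,2],[29,15],[31,2],[38,3],[43,11],[47,0]]
[[14,3],[16,0],[28,2],[29,15],[31,2],[38,9],[43,11],[47,0]]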